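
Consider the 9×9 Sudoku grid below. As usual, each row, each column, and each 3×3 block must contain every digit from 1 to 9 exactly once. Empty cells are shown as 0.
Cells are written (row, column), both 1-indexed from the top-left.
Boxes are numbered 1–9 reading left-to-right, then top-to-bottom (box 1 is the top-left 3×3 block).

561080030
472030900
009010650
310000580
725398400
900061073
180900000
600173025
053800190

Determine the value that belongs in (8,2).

Cell (8,2) itself could take any of {4, 9} by direct elimination.
Consider where 9 can go in column 2.
(3,2) is out (row 3 already has a 9).
(6,2) is out (row 6 already has a 9).
So the only cell in column 2 that can hold 9 is (8,2).
Therefore (8,2) = 9.

9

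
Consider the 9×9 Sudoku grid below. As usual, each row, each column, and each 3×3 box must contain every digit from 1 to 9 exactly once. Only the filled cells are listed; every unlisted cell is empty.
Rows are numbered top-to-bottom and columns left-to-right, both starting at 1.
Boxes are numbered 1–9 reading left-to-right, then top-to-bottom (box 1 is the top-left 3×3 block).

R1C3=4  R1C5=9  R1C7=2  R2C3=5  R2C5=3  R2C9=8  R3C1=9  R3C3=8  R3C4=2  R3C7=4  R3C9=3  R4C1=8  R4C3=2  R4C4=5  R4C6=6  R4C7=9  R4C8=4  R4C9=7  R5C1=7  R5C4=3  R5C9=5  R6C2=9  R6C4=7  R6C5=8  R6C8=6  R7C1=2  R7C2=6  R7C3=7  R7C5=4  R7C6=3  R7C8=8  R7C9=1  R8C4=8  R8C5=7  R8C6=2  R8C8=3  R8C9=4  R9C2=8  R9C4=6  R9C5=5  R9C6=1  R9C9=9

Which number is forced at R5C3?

Cell R5C3 itself could take any of {1, 6} by direct elimination.
Consider where 6 can go in box 4.
R4C2 is out (row 4 already has a 6).
R5C2 is out (column 2 already has a 6).
R6C1 is out (row 6 already has a 6).
R6C3 is out (row 6 already has a 6).
So the only cell in box 4 that can hold 6 is R5C3.
Therefore R5C3 = 6.

6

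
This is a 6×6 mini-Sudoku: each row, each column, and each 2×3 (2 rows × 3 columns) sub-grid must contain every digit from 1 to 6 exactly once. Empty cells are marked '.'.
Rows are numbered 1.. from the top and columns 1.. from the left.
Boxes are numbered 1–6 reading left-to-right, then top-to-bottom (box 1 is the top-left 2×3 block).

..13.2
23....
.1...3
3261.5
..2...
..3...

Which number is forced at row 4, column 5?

4

Row 4 already contains {1, 2, 3, 5, 6}.
Column 5 already contains {}.
Its 2×3 block (box 4) already contains {1, 3, 5}.
The only value from 1–6 not eliminated is 4, so row 4, column 5 = 4.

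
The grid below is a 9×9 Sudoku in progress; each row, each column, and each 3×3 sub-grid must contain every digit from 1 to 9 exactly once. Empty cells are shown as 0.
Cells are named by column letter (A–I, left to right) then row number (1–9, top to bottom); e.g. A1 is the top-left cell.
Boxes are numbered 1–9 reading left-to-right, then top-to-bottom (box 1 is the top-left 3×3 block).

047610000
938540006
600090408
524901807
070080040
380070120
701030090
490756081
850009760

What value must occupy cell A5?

Row 5 already contains {4, 7, 8}.
Column A already contains {3, 4, 5, 6, 7, 8, 9}.
Its 3×3 block (box 4) already contains {2, 3, 4, 5, 7, 8}.
The only value from 1–9 not eliminated is 1, so A5 = 1.

1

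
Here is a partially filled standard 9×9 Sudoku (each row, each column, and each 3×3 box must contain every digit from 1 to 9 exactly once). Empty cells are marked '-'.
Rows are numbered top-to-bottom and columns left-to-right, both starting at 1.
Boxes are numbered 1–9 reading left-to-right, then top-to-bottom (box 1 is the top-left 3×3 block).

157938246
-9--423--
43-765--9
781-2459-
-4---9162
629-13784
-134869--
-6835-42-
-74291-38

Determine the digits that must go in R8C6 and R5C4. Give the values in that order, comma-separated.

For R8C6:
  Row 8 already contains {2, 3, 4, 5, 6, 8}.
  Column 6 already contains {1, 2, 3, 4, 5, 6, 8, 9}.
  Its 3×3 block (box 8) already contains {1, 2, 3, 4, 5, 6, 8, 9}.
  The only value from 1–9 not eliminated is 7, so R8C6 = 7.
For R5C4:
  Consider where 8 can go in box 5.
  R4C4 is out (row 4 already has a 8).
  R5C5 is out (column 5 already has a 8).
  R6C4 is out (row 6 already has a 8).
  So the only cell in box 5 that can hold 8 is R5C4.
  So R5C4 = 8.

7,8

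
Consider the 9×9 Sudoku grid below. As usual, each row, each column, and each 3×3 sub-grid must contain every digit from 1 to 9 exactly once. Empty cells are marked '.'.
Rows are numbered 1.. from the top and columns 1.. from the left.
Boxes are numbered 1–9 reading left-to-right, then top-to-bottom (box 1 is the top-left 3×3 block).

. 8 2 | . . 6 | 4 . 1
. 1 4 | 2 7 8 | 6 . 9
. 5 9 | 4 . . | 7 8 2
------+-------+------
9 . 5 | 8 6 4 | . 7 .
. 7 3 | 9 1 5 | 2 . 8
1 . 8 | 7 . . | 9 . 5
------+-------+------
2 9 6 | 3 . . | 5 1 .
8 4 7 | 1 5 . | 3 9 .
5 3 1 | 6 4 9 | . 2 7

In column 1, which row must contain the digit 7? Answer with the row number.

Consider where 7 can go in column 1.
row 2, column 1 is out (row 2 already has a 7).
row 3, column 1 is out (row 3 already has a 7).
row 5, column 1 is out (row 5 already has a 7).
So the only cell in column 1 that can hold 7 is row 1, column 1.
That is row 1.

1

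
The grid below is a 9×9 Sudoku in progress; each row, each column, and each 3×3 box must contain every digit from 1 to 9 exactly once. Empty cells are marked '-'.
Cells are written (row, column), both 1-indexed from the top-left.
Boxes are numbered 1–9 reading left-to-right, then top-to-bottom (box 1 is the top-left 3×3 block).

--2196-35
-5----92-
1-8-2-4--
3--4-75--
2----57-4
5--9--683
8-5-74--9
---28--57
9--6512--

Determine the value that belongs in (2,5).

4

Cell (2,5) itself could take any of {3, 4} by direct elimination.
Consider where 4 can go in column 5.
(4,5) is out (row 4 already has a 4).
(5,5) is out (row 5 already has a 4).
(6,5) is out (box 5 already has a 4).
So the only cell in column 5 that can hold 4 is (2,5).
Therefore (2,5) = 4.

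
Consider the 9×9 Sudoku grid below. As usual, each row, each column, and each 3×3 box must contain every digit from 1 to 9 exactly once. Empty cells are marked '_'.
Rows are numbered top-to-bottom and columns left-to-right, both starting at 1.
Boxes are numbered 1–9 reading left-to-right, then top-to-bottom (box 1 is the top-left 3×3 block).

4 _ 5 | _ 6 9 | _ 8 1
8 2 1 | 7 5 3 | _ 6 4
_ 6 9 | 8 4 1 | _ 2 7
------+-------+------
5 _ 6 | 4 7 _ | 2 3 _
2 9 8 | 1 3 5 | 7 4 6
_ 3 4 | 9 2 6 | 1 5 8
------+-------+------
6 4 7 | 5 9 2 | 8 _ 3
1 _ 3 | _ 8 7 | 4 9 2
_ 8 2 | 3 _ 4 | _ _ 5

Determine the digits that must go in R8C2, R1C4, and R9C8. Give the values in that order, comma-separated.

For R8C2:
  Row 8 already contains {1, 2, 3, 4, 7, 8, 9}.
  Column 2 already contains {2, 3, 4, 6, 8, 9}.
  Its 3×3 block (box 7) already contains {1, 2, 3, 4, 6, 7, 8}.
  The only value from 1–9 not eliminated is 5, so R8C2 = 5.
For R1C4:
  Row 1 already contains {1, 4, 5, 6, 8, 9}.
  Column 4 already contains {1, 3, 4, 5, 7, 8, 9}.
  Its 3×3 block (box 2) already contains {1, 3, 4, 5, 6, 7, 8, 9}.
  The only value from 1–9 not eliminated is 2, so R1C4 = 2.
For R9C8:
  Consider where 7 can go in row 9.
  R9C1 is out (box 7 already has a 7).
  R9C5 is out (column 5 already has a 7).
  R9C7 is out (column 7 already has a 7).
  So the only cell in row 9 that can hold 7 is R9C8.
  So R9C8 = 7.

5,2,7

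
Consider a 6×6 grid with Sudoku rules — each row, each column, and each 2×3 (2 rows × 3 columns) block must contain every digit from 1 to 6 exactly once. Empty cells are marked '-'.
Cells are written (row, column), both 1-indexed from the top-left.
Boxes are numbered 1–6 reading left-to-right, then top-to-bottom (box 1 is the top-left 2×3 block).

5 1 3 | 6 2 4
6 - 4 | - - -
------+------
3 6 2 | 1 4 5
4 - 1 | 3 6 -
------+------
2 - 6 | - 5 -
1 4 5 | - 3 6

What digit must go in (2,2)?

Row 2 already contains {4, 6}.
Column 2 already contains {1, 4, 6}.
Its 2×3 block (box 1) already contains {1, 3, 4, 5, 6}.
The only value from 1–6 not eliminated is 2, so (2,2) = 2.

2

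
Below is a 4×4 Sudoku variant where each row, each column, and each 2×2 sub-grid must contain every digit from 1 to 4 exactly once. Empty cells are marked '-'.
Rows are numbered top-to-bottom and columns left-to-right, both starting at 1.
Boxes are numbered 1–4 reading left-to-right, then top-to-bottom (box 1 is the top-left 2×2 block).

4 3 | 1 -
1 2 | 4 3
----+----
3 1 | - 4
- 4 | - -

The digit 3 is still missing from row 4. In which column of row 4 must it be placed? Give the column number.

3

Consider where 3 can go in row 4.
r4c1 is out (column 1 already has a 3).
r4c4 is out (column 4 already has a 3).
So the only cell in row 4 that can hold 3 is r4c3.
That is column 3.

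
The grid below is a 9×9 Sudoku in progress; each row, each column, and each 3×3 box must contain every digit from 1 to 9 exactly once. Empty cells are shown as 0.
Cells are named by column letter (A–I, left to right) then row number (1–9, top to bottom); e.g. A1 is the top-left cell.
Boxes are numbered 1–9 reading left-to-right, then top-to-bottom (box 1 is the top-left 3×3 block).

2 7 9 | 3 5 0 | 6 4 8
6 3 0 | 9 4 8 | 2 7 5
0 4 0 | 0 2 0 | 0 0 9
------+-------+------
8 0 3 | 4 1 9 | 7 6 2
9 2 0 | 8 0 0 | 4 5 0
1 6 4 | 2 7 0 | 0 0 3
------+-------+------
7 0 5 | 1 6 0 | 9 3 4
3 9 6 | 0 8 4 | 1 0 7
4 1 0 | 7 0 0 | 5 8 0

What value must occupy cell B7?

Row 7 already contains {1, 3, 4, 5, 6, 7, 9}.
Column B already contains {1, 2, 3, 4, 6, 7, 9}.
Its 3×3 block (box 7) already contains {1, 3, 4, 5, 6, 7, 9}.
The only value from 1–9 not eliminated is 8, so B7 = 8.

8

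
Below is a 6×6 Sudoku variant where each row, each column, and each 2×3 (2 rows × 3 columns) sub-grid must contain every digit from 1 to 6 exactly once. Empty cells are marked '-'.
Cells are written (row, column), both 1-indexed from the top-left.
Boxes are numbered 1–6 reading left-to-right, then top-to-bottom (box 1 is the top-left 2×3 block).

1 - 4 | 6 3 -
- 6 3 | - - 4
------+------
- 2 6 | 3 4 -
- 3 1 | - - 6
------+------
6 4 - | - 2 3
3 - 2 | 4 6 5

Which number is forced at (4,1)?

4

Cell (4,1) itself could take any of {4, 5} by direct elimination.
Consider where 4 can go in column 1.
(2,1) is out (row 2 already has a 4).
(3,1) is out (row 3 already has a 4).
So the only cell in column 1 that can hold 4 is (4,1).
Therefore (4,1) = 4.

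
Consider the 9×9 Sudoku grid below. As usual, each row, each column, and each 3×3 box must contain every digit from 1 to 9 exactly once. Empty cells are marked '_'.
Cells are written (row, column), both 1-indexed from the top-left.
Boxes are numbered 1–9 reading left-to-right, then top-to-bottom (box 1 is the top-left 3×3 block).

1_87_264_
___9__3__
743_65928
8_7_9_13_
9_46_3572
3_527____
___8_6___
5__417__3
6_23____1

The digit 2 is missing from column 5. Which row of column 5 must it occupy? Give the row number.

7

Consider where 2 can go in column 5.
(1,5) is out (row 1 already has a 2).
(2,5) is out (box 2 already has a 2).
(5,5) is out (row 5 already has a 2).
(9,5) is out (row 9 already has a 2).
So the only cell in column 5 that can hold 2 is (7,5).
That is row 7.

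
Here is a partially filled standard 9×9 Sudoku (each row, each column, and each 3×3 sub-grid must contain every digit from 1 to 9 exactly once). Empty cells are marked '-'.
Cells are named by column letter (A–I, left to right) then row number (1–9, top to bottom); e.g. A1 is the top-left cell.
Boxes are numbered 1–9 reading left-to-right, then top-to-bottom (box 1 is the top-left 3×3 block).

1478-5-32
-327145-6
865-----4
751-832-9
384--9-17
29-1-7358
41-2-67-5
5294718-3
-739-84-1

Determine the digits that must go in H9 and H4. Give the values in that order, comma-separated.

2,4

For H9:
  Consider where 2 can go in box 9.
  H7 is out (row 7 already has a 2).
  H8 is out (row 8 already has a 2).
  So the only cell in box 9 that can hold 2 is H9.
  So H9 = 2.
For H4:
  Consider where 4 can go in column H.
  H2 is out (row 2 already has a 4).
  H3 is out (row 3 already has a 4).
  H7 is out (row 7 already has a 4).
  H8 is out (row 8 already has a 4).
  H9 is out (row 9 already has a 4).
  So the only cell in column H that can hold 4 is H4.
  So H4 = 4.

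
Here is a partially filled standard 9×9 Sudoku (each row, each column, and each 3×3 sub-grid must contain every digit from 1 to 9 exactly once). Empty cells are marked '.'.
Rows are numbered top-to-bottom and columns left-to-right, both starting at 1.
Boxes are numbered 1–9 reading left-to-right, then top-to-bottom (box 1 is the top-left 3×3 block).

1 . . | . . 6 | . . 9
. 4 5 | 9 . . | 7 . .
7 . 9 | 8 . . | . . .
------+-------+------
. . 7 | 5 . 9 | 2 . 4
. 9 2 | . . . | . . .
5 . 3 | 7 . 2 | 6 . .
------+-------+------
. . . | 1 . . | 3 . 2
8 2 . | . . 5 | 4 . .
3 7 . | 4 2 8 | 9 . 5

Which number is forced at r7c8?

8

Cell r7c8 itself could take any of {6, 7, 8} by direct elimination.
Consider where 8 can go in row 7.
r7c1 is out (column 1 already has a 8).
r7c2 is out (box 7 already has a 8).
r7c3 is out (box 7 already has a 8).
r7c5 is out (box 8 already has a 8).
r7c6 is out (column 6 already has a 8).
So the only cell in row 7 that can hold 8 is r7c8.
Therefore r7c8 = 8.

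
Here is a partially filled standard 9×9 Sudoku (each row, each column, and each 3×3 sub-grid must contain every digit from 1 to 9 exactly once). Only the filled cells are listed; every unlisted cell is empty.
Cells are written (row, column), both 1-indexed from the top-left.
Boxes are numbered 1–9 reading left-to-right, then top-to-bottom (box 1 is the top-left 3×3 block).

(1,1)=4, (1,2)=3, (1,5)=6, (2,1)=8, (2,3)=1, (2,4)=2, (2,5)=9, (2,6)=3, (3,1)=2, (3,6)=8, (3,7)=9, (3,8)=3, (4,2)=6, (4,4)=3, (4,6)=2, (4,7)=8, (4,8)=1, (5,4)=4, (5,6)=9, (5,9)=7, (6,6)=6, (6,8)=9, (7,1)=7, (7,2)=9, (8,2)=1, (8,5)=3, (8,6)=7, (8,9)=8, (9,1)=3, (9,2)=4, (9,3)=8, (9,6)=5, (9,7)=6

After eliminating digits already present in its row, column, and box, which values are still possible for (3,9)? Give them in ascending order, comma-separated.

Row 3 already contains {2, 3, 8, 9}.
Column 9 already contains {7, 8}.
Its 3×3 block (box 3) already contains {3, 9}.
Removing those from 1–9 leaves {1, 4, 5, 6} as the candidates for (3,9).

1,4,5,6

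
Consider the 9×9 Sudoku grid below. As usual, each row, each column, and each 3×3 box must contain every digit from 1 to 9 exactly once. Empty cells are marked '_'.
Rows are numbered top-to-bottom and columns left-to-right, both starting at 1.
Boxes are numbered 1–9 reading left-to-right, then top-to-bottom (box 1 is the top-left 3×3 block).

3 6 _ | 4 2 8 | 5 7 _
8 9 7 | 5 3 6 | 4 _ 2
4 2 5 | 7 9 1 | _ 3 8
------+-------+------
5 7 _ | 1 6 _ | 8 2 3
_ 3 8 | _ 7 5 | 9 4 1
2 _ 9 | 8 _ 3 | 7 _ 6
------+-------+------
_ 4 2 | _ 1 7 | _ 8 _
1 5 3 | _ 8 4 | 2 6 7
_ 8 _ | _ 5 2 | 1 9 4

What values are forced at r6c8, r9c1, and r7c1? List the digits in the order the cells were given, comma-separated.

5,7,9

For r6c8:
  Row 6 already contains {2, 3, 6, 7, 8, 9}.
  Column 8 already contains {2, 3, 4, 6, 7, 8, 9}.
  Its 3×3 block (box 6) already contains {1, 2, 3, 4, 6, 7, 8, 9}.
  The only value from 1–9 not eliminated is 5, so r6c8 = 5.
For r9c1:
  Consider where 7 can go in column 1.
  r5c1 is out (row 5 already has a 7).
  r7c1 is out (row 7 already has a 7).
  So the only cell in column 1 that can hold 7 is r9c1.
  So r9c1 = 7.
For r7c1:
  Consider where 9 can go in box 7.
  r9c1 is out (row 9 already has a 9).
  r9c3 is out (row 9 already has a 9).
  So the only cell in box 7 that can hold 9 is r7c1.
  So r7c1 = 9.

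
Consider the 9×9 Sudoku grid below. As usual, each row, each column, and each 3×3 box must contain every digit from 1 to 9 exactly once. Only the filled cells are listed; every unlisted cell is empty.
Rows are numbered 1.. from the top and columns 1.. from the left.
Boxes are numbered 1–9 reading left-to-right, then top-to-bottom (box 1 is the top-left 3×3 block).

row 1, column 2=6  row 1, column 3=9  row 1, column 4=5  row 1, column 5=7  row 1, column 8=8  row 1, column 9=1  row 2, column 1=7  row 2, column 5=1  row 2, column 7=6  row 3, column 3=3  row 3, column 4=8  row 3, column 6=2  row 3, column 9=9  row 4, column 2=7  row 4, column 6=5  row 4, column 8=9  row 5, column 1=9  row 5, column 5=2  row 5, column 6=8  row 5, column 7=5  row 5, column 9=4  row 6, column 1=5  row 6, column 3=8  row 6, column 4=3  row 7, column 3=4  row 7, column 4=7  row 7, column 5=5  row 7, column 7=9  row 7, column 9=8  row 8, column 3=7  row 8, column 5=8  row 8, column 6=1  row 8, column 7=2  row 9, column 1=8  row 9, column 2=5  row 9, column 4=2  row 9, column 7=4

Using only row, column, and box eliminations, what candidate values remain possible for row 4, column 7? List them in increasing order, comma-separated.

1,3,8

Row 4 already contains {5, 7, 9}.
Column 7 already contains {2, 4, 5, 6, 9}.
Its 3×3 block (box 6) already contains {4, 5, 9}.
Removing those from 1–9 leaves {1, 3, 8} as the candidates for row 4, column 7.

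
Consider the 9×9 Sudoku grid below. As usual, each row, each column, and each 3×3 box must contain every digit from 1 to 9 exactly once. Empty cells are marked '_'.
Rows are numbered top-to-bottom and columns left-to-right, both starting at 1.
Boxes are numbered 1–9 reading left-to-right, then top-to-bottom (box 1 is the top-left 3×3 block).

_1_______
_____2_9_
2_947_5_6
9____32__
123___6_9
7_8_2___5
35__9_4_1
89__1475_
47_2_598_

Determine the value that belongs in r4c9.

Cell r4c9 itself could take any of {4, 7, 8} by direct elimination.
Consider where 8 can go in box 6.
r4c8 is out (column 8 already has a 8).
r5c8 is out (column 8 already has a 8).
r6c7 is out (row 6 already has a 8).
r6c8 is out (row 6 already has a 8).
So the only cell in box 6 that can hold 8 is r4c9.
Therefore r4c9 = 8.

8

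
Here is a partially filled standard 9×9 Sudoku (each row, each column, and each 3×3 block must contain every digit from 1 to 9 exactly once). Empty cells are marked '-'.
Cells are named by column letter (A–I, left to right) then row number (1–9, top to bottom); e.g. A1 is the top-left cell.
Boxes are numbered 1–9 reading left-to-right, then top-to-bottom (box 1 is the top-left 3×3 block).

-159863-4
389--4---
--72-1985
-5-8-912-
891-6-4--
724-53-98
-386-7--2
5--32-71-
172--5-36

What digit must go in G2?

Cell G2 itself could take any of {2, 6} by direct elimination.
Consider where 2 can go in row 2.
D2 is out (column D already has a 2).
E2 is out (column E already has a 2).
H2 is out (column H already has a 2).
I2 is out (column I already has a 2).
So the only cell in row 2 that can hold 2 is G2.
Therefore G2 = 2.

2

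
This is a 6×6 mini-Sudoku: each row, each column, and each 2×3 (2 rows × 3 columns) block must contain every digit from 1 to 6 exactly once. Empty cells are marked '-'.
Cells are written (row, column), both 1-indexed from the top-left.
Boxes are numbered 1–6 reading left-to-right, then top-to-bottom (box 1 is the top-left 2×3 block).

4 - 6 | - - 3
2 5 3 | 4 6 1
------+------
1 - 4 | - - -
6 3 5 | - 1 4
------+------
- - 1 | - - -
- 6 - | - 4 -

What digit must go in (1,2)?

Row 1 already contains {3, 4, 6}.
Column 2 already contains {3, 5, 6}.
Its 2×3 block (box 1) already contains {2, 3, 4, 5, 6}.
The only value from 1–6 not eliminated is 1, so (1,2) = 1.

1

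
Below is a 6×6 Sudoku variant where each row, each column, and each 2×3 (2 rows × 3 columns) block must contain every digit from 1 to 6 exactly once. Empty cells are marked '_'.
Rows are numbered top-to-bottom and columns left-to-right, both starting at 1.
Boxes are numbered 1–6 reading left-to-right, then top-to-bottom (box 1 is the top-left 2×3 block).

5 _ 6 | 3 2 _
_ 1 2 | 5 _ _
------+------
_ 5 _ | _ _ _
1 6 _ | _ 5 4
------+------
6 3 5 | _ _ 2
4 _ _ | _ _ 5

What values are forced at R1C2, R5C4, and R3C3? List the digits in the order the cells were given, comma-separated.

4,4,4

For R1C2:
  Row 1 already contains {2, 3, 5, 6}.
  Column 2 already contains {1, 3, 5, 6}.
  Its 2×3 block (box 1) already contains {1, 2, 5, 6}.
  The only value from 1–6 not eliminated is 4, so R1C2 = 4.
For R5C4:
  Consider where 4 can go in column 4.
  R3C4 is out (box 4 already has a 4).
  R4C4 is out (row 4 already has a 4).
  R6C4 is out (row 6 already has a 4).
  So the only cell in column 4 that can hold 4 is R5C4.
  So R5C4 = 4.
For R3C3:
  Consider where 4 can go in row 3.
  R3C1 is out (column 1 already has a 4).
  R3C4 is out (box 4 already has a 4).
  R3C5 is out (box 4 already has a 4).
  R3C6 is out (column 6 already has a 4).
  So the only cell in row 3 that can hold 4 is R3C3.
  So R3C3 = 4.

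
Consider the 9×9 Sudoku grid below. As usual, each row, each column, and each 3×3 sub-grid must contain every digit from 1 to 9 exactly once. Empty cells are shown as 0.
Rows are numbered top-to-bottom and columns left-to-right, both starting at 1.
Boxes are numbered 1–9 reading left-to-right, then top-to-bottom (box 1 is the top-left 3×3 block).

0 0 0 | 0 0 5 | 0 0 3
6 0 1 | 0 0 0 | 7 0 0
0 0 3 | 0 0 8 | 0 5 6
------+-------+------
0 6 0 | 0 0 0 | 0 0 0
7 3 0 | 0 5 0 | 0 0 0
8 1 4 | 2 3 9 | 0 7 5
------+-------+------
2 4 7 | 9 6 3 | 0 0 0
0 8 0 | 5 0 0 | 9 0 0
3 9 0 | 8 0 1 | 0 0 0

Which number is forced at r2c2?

5

Cell r2c2 itself could take any of {2, 5} by direct elimination.
Consider where 5 can go in row 2.
r2c4 is out (column 4 already has a 5).
r2c5 is out (column 5 already has a 5).
r2c6 is out (column 6 already has a 5).
r2c8 is out (column 8 already has a 5).
r2c9 is out (column 9 already has a 5).
So the only cell in row 2 that can hold 5 is r2c2.
Therefore r2c2 = 5.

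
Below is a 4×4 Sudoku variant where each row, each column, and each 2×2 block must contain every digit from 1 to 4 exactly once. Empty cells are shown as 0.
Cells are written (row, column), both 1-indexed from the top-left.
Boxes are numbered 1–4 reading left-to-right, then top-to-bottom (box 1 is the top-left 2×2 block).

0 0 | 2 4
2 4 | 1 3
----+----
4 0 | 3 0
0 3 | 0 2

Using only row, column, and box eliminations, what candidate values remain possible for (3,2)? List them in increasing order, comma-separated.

1,2

Row 3 already contains {3, 4}.
Column 2 already contains {3, 4}.
Its 2×2 block (box 3) already contains {3, 4}.
Removing those from 1–4 leaves {1, 2} as the candidates for (3,2).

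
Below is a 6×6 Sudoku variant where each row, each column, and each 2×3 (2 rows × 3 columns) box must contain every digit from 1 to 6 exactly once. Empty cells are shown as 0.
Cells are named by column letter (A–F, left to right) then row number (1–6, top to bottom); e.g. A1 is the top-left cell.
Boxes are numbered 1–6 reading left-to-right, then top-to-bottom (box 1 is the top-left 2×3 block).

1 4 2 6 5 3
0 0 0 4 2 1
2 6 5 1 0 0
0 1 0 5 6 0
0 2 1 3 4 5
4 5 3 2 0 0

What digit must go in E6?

1

Row 6 already contains {2, 3, 4, 5}.
Column E already contains {2, 4, 5, 6}.
Its 2×3 block (box 6) already contains {2, 3, 4, 5}.
The only value from 1–6 not eliminated is 1, so E6 = 1.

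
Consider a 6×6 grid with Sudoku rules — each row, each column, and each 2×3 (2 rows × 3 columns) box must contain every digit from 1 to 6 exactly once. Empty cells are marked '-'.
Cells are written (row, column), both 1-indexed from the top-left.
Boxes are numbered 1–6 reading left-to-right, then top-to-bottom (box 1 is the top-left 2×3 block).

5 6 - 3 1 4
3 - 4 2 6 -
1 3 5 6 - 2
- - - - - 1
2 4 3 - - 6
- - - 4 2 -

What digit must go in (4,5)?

Cell (4,5) itself could take any of {3, 4, 5} by direct elimination.
Consider where 3 can go in row 4.
(4,1) is out (column 1 already has a 3).
(4,2) is out (column 2 already has a 3).
(4,3) is out (column 3 already has a 3).
(4,4) is out (column 4 already has a 3).
So the only cell in row 4 that can hold 3 is (4,5).
Therefore (4,5) = 3.

3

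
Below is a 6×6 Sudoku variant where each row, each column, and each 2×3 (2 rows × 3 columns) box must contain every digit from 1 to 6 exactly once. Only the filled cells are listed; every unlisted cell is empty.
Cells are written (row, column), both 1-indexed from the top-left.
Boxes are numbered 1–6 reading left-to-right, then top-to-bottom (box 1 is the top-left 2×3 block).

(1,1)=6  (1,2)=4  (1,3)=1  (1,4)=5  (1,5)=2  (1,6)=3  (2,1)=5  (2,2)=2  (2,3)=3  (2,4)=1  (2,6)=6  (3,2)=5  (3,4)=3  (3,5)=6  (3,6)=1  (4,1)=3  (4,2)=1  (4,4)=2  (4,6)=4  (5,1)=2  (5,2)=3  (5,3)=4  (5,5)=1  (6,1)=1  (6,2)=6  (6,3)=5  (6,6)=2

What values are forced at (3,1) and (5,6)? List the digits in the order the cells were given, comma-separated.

For (3,1):
  Row 3 already contains {1, 3, 5, 6}.
  Column 1 already contains {1, 2, 3, 5, 6}.
  Its 2×3 block (box 3) already contains {1, 3, 5}.
  The only value from 1–6 not eliminated is 4, so (3,1) = 4.
For (5,6):
  Row 5 already contains {1, 2, 3, 4}.
  Column 6 already contains {1, 2, 3, 4, 6}.
  Its 2×3 block (box 6) already contains {1, 2}.
  The only value from 1–6 not eliminated is 5, so (5,6) = 5.

4,5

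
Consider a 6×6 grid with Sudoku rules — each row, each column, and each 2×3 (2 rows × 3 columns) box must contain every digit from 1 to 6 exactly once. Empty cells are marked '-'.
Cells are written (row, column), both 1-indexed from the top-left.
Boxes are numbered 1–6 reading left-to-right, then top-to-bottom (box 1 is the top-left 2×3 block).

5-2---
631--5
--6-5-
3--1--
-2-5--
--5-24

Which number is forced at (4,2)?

Cell (4,2) itself could take any of {4, 5} by direct elimination.
Consider where 5 can go in column 2.
(1,2) is out (row 1 already has a 5).
(3,2) is out (row 3 already has a 5).
(6,2) is out (row 6 already has a 5).
So the only cell in column 2 that can hold 5 is (4,2).
Therefore (4,2) = 5.

5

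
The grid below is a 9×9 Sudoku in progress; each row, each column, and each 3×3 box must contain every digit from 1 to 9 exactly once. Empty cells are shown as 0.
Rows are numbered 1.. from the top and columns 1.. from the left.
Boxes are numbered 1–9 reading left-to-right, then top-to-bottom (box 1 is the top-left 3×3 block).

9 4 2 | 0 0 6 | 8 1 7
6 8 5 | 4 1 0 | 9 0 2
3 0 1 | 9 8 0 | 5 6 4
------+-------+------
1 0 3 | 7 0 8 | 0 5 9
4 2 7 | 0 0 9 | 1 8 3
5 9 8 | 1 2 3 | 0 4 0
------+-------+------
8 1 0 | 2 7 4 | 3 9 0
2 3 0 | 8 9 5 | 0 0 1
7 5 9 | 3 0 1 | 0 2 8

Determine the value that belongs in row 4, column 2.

6

Row 4 already contains {1, 3, 5, 7, 8, 9}.
Column 2 already contains {1, 2, 3, 4, 5, 8, 9}.
Its 3×3 block (box 4) already contains {1, 2, 3, 4, 5, 7, 8, 9}.
The only value from 1–9 not eliminated is 6, so row 4, column 2 = 6.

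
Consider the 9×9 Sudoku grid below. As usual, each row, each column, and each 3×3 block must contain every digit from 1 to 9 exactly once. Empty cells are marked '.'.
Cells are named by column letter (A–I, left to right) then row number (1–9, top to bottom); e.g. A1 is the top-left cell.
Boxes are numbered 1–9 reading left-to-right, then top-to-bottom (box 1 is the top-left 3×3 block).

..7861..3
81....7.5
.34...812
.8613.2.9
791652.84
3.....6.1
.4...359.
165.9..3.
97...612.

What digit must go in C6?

2

Row 6 already contains {1, 3, 6}.
Column C already contains {1, 4, 5, 6, 7}.
Its 3×3 block (box 4) already contains {1, 3, 6, 7, 8, 9}.
The only value from 1–9 not eliminated is 2, so C6 = 2.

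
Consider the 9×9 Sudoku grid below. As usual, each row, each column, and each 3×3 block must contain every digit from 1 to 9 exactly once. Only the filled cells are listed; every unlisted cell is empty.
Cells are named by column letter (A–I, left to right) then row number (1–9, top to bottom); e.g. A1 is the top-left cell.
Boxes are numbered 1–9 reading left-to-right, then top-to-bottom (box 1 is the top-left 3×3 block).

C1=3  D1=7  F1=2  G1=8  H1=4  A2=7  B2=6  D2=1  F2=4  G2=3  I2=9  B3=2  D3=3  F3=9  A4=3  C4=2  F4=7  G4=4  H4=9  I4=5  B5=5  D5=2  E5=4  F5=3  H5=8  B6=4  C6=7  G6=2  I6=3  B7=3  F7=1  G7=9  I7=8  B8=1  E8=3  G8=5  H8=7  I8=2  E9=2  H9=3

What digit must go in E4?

Cell E4 itself could take any of {1, 6, 8} by direct elimination.
Consider where 1 can go in row 4.
B4 is out (column B already has a 1).
D4 is out (column D already has a 1).
So the only cell in row 4 that can hold 1 is E4.
Therefore E4 = 1.

1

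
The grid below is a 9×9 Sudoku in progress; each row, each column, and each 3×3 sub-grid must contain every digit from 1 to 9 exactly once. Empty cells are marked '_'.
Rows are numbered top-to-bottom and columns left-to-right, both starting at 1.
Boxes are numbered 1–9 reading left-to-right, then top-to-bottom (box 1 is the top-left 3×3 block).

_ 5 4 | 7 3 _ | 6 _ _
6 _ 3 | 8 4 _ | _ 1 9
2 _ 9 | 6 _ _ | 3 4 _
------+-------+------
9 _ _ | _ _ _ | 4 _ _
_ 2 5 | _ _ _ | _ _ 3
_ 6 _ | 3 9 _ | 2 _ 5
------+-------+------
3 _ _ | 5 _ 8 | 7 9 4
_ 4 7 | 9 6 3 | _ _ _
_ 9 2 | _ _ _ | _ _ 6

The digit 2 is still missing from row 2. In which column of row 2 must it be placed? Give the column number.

6

Consider where 2 can go in row 2.
r2c2 is out (column 2 already has a 2).
r2c7 is out (column 7 already has a 2).
So the only cell in row 2 that can hold 2 is r2c6.
That is column 6.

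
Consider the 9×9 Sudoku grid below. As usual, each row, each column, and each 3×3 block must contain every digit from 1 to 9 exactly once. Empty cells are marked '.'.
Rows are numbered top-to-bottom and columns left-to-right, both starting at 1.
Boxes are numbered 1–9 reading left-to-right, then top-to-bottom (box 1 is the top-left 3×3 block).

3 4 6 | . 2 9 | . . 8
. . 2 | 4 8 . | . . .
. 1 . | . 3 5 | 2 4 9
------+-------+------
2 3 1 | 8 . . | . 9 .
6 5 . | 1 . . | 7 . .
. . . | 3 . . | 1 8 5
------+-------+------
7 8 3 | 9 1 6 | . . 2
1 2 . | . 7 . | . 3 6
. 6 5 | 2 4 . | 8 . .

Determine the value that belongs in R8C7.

Cell R8C7 itself could take any of {4, 5, 9} by direct elimination.
Consider where 9 can go in column 7.
R1C7 is out (row 1 already has a 9).
R2C7 is out (box 3 already has a 9).
R4C7 is out (row 4 already has a 9).
R7C7 is out (row 7 already has a 9).
So the only cell in column 7 that can hold 9 is R8C7.
Therefore R8C7 = 9.

9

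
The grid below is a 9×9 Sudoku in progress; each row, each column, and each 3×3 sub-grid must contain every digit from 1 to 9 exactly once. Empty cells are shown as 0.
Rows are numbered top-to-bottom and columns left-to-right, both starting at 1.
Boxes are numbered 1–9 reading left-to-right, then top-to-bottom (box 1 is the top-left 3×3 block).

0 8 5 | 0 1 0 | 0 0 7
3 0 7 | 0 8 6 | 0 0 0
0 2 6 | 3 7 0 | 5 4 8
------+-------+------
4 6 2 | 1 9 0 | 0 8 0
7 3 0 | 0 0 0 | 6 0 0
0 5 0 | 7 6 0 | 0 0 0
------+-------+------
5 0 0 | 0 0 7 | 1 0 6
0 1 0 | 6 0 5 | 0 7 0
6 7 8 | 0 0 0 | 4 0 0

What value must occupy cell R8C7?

Cell R8C7 itself could take any of {2, 3, 8, 9} by direct elimination.
Consider where 8 can go in column 7.
R1C7 is out (row 1 already has a 8).
R2C7 is out (row 2 already has a 8).
R4C7 is out (row 4 already has a 8).
R6C7 is out (box 6 already has a 8).
So the only cell in column 7 that can hold 8 is R8C7.
Therefore R8C7 = 8.

8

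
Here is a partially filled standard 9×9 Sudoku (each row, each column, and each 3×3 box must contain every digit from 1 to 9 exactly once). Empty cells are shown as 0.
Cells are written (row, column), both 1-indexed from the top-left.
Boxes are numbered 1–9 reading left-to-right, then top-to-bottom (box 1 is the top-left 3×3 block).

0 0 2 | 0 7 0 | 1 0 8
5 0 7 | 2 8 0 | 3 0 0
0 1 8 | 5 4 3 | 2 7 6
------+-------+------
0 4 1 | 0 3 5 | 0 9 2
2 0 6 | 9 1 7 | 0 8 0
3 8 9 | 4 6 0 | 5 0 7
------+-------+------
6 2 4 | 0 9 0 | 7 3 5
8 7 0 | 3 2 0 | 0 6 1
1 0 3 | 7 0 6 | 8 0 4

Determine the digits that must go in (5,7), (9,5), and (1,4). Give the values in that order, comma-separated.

For (5,7):
  Row 5 already contains {1, 2, 6, 7, 8, 9}.
  Column 7 already contains {1, 2, 3, 5, 7, 8}.
  Its 3×3 block (box 6) already contains {2, 5, 7, 8, 9}.
  The only value from 1–9 not eliminated is 4, so (5,7) = 4.
For (9,5):
  Row 9 already contains {1, 3, 4, 6, 7, 8}.
  Column 5 already contains {1, 2, 3, 4, 6, 7, 8, 9}.
  Its 3×3 block (box 8) already contains {2, 3, 6, 7, 9}.
  The only value from 1–9 not eliminated is 5, so (9,5) = 5.
For (1,4):
  Row 1 already contains {1, 2, 7, 8}.
  Column 4 already contains {2, 3, 4, 5, 7, 9}.
  Its 3×3 block (box 2) already contains {2, 3, 4, 5, 7, 8}.
  The only value from 1–9 not eliminated is 6, so (1,4) = 6.

4,5,6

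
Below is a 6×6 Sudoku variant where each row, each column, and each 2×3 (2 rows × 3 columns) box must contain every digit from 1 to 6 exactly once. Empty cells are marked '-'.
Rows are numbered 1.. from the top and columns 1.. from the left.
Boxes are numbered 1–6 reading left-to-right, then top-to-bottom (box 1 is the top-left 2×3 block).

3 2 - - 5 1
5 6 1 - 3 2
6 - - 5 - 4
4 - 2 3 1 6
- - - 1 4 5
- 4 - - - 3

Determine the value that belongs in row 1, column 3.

4

Row 1 already contains {1, 2, 3, 5}.
Column 3 already contains {1, 2}.
Its 2×3 block (box 1) already contains {1, 2, 3, 5, 6}.
The only value from 1–6 not eliminated is 4, so row 1, column 3 = 4.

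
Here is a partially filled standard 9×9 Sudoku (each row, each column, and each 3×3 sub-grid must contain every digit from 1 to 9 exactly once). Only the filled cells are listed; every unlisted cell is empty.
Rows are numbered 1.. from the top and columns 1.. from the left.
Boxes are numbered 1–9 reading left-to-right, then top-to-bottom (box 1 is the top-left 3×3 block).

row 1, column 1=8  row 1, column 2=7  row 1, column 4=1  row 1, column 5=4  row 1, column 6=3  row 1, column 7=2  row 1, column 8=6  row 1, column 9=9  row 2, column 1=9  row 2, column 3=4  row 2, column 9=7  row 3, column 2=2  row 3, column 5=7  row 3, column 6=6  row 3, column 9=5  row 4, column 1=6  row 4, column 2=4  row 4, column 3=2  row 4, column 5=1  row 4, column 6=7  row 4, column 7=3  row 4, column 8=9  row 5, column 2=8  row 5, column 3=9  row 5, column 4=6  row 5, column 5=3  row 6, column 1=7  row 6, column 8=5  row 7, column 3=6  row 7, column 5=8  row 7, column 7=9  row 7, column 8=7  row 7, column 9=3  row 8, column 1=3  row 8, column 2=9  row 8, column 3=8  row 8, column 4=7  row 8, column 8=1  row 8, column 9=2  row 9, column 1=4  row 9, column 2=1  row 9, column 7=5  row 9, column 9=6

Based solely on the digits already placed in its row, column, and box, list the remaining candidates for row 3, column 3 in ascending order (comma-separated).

1,3

Row 3 already contains {2, 5, 6, 7}.
Column 3 already contains {2, 4, 6, 8, 9}.
Its 3×3 block (box 1) already contains {2, 4, 7, 8, 9}.
Removing those from 1–9 leaves {1, 3} as the candidates for row 3, column 3.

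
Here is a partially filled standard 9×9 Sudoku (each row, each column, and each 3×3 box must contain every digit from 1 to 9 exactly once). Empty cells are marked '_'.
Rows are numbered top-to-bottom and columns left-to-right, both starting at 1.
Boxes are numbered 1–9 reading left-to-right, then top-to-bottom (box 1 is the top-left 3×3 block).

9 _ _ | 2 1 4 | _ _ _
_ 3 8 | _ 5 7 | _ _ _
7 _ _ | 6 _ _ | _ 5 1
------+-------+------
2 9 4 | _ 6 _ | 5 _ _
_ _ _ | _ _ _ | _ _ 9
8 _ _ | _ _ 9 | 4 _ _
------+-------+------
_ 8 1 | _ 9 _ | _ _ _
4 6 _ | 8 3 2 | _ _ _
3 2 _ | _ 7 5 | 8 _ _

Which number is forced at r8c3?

7

Cell r8c3 itself could take any of {5, 7, 9} by direct elimination.
Consider where 7 can go in box 7.
r7c1 is out (column 1 already has a 7).
r9c3 is out (row 9 already has a 7).
So the only cell in box 7 that can hold 7 is r8c3.
Therefore r8c3 = 7.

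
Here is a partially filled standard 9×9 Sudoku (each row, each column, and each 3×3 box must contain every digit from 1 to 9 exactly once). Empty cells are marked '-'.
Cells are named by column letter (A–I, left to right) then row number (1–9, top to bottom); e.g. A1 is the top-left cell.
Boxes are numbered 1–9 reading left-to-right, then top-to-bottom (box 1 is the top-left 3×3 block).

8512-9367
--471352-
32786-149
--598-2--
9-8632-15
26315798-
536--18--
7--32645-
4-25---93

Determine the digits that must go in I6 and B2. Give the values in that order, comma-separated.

For I6:
  Row 6 already contains {1, 2, 3, 5, 6, 7, 8, 9}.
  Column I already contains {3, 5, 7, 9}.
  Its 3×3 block (box 6) already contains {1, 2, 5, 8, 9}.
  The only value from 1–9 not eliminated is 4, so I6 = 4.
For B2:
  Row 2 already contains {1, 2, 3, 4, 5, 7}.
  Column B already contains {2, 3, 5, 6}.
  Its 3×3 block (box 1) already contains {1, 2, 3, 4, 5, 7, 8}.
  The only value from 1–9 not eliminated is 9, so B2 = 9.

4,9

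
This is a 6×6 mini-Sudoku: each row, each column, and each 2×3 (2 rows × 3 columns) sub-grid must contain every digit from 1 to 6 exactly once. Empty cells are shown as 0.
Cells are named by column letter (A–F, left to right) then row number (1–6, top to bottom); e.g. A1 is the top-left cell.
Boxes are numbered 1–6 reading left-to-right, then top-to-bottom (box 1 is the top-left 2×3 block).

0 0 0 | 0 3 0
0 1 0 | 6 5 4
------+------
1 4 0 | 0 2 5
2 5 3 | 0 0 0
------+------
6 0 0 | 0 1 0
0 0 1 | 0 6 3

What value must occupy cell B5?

Cell B5 itself could take any of {2, 3} by direct elimination.
Consider where 3 can go in column B.
B1 is out (row 1 already has a 3).
B6 is out (row 6 already has a 3).
So the only cell in column B that can hold 3 is B5.
Therefore B5 = 3.

3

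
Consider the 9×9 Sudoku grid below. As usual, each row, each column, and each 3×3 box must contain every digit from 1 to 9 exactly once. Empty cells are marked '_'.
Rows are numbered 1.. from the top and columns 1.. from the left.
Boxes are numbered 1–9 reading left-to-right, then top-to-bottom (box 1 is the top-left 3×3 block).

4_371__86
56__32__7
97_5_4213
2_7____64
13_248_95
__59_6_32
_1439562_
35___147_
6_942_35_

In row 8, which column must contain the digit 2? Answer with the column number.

3

Consider where 2 can go in row 8.
row 8, column 4 is out (column 4 already has a 2).
row 8, column 5 is out (column 5 already has a 2).
row 8, column 9 is out (column 9 already has a 2).
So the only cell in row 8 that can hold 2 is row 8, column 3.
That is column 3.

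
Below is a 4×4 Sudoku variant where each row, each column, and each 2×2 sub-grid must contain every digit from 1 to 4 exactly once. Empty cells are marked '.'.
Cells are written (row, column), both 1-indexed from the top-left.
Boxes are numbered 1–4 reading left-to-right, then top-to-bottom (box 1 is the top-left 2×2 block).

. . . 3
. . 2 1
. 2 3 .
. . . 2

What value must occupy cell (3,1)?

Cell (3,1) itself could take any of {1, 4} by direct elimination.
Consider where 1 can go in row 3.
(3,4) is out (column 4 already has a 1).
So the only cell in row 3 that can hold 1 is (3,1).
Therefore (3,1) = 1.

1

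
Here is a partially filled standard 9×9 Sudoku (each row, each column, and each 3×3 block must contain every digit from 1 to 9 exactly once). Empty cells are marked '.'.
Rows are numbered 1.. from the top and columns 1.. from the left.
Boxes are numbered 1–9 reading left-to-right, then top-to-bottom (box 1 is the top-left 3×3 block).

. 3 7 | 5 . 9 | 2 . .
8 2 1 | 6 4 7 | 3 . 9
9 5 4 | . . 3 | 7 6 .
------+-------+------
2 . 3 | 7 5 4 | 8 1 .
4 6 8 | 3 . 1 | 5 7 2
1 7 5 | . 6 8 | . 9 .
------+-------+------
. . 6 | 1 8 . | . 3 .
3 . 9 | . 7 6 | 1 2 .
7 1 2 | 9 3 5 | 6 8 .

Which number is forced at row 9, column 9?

4

Row 9 already contains {1, 2, 3, 5, 6, 7, 8, 9}.
Column 9 already contains {2, 9}.
Its 3×3 block (box 9) already contains {1, 2, 3, 6, 8}.
The only value from 1–9 not eliminated is 4, so row 9, column 9 = 4.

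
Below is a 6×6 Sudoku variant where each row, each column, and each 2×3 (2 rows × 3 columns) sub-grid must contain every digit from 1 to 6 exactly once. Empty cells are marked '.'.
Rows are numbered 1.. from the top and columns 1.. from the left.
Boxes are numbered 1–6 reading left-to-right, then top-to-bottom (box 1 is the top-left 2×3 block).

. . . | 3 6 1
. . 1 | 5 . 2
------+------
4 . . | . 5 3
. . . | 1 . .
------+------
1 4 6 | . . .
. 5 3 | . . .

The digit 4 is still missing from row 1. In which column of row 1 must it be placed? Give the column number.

3

Consider where 4 can go in row 1.
row 1, column 1 is out (column 1 already has a 4).
row 1, column 2 is out (column 2 already has a 4).
So the only cell in row 1 that can hold 4 is row 1, column 3.
That is column 3.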